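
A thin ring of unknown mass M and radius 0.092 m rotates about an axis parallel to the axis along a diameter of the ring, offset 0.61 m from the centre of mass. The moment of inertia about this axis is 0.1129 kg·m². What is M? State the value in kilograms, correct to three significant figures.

I = I_cm + Md² = (1/2)MR² + Md² = M·[0.5·(0.092)² + (0.61)²] = M·0.37633.
So M = 0.1129 / 0.37633 = 0.3 kg.

0.300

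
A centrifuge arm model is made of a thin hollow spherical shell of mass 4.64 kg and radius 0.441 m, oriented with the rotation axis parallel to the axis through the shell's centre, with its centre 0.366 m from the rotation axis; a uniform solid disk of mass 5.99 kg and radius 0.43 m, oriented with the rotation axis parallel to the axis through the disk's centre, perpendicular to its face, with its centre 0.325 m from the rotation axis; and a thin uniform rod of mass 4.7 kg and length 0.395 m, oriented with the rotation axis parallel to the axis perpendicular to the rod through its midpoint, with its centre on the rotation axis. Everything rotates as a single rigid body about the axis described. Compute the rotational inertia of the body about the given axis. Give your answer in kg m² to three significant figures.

Spherical shell: I_cm = (2/3)MR² = (2/3)(4.64)(0.441)² = 0.60159 kg m²; centre at d = 0.366 m, so the parallel axis theorem gives I = 0.60159 + (4.64)(0.366)² = 1.2232 kg m².
Solid disk: I_cm = (1/2)MR² = (1/2)(5.99)(0.43)² = 0.55378 kg m²; centre at d = 0.325 m, so the parallel axis theorem gives I = 0.55378 + (5.99)(0.325)² = 1.1865 kg m².
Thin rod: I_cm = (1/12)ML² = (1/12)(4.7)(0.395)² = 0.06111 kg m²; axis through the centre, so I = 0.06111 kg m².
Total I = 1.2232 + 1.1865 + 0.06111 = 2.4707 kg m².

2.47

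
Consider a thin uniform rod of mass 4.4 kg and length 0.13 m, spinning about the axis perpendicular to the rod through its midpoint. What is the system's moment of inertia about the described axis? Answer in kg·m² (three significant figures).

I_cm = (1/12)ML² = (1/12)(4.4)(0.13)² = 0.0061967 kg·m²; axis through the centre, so I = 0.0061967 kg·m².

0.00620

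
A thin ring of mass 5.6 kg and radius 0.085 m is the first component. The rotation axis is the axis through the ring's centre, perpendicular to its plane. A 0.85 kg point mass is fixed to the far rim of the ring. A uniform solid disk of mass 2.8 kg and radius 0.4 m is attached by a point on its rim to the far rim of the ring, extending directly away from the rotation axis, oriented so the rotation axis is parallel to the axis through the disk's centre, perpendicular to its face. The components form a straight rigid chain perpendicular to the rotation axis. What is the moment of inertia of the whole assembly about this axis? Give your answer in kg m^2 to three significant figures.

Thin ring: I_cm = MR² = (5.6)(0.085)² = 0.04046 kg m^2; axis through the centre, so I = 0.04046 kg m^2.
Point mass: I_cm = 0; centre at d = 0.085 m, so the parallel axis theorem gives I = 0 + (0.85)(0.085)² = 0.0061413 kg m^2.
Solid disk: I_cm = (1/2)MR² = (1/2)(2.8)(0.4)² = 0.224 kg m^2; centre at d = 0.085 + 0.4 = 0.485 m, so the parallel axis theorem gives I = 0.224 + (2.8)(0.485)² = 0.88263 kg m^2.
Total I = 0.04046 + 0.0061413 + 0.88263 = 0.92923 kg m^2.

0.929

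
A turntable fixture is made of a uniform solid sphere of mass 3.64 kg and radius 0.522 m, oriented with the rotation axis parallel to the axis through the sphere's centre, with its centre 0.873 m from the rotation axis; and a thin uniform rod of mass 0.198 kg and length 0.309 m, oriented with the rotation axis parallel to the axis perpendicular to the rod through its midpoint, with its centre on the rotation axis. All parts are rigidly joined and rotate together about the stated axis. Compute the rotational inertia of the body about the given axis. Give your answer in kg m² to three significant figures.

Solid sphere: I_cm = (2/5)MR² = (2/5)(3.64)(0.522)² = 0.39674 kg m²; centre at d = 0.873 m, so I = I_cm + Md² gives I = 0.39674 + (3.64)(0.873)² = 3.1709 kg m².
Thin rod: I_cm = (1/12)ML² = (1/12)(0.198)(0.309)² = 0.0015754 kg m²; axis through the centre, so I = 0.0015754 kg m².
Total I = 3.1709 + 0.0015754 = 3.1725 kg m².

3.17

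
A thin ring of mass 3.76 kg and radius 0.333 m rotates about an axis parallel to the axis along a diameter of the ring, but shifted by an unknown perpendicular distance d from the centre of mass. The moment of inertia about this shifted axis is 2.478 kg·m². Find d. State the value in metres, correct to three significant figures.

About the centre-of-mass axis, I_cm = (1/2)MR² = (1/2)(3.76)(0.333)² = 0.20847 kg·m².
Parallel axis theorem: I = I_cm + Md², so Md² = 2.478 − 0.20847 = 2.2695 kg·m².
d = √(2.2695 / 3.76) = 0.77692 m.

0.777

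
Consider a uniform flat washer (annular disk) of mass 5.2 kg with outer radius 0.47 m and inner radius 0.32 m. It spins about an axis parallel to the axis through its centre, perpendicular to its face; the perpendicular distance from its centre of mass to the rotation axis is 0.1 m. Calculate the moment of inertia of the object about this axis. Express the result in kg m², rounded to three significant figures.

I_cm = (1/2)M(R²+r²) = (1/2)(5.2)[(0.47)² + (0.32)²] = 0.84058 kg m²; centre at d = 0.1 m, so I = I_cm + Md² gives I = 0.84058 + (5.2)(0.1)² = 0.89258 kg m².

0.893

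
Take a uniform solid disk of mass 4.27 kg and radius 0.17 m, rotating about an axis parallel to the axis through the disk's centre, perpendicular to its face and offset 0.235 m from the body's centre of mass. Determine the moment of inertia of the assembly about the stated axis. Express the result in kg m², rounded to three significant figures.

I_cm = (1/2)MR² = (1/2)(4.27)(0.17)² = 0.061702 kg m²; centre at d = 0.235 m, so I = I_cm + Md² gives I = 0.061702 + (4.27)(0.235)² = 0.29751 kg m².

0.298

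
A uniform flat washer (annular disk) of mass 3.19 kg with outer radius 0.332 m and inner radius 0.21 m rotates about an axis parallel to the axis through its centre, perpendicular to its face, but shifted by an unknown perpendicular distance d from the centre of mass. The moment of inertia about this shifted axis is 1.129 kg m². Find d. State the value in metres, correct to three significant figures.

About the centre-of-mass axis, I_cm = (1/2)M(R²+r²) = (1/2)(3.19)[(0.332)² + (0.21)²] = 0.24615 kg m².
Parallel axis theorem: I = I_cm + Md², so Md² = 1.129 − 0.24615 = 0.88285 kg m².
d = √(0.88285 / 3.19) = 0.52608 m.

0.526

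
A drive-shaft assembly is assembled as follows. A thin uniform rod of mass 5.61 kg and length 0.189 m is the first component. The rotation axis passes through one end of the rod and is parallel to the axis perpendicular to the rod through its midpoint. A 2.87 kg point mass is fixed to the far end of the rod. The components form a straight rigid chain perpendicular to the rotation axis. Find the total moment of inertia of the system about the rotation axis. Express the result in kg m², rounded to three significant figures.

0.169

Thin rod: I_cm = (1/12)ML² = (1/12)(5.61)(0.189)² = 0.0167 kg m²; centre at d = 0.0945 m, so the parallel axis theorem gives I = 0.0167 + (5.61)(0.0945)² = 0.066798 kg m².
Point mass: I_cm = 0; centre at d = 0.0945 + 0.0945 = 0.189 m, so the parallel axis theorem gives I = 0 + (2.87)(0.189)² = 0.10252 kg m².
Total I = 0.066798 + 0.10252 = 0.16932 kg m².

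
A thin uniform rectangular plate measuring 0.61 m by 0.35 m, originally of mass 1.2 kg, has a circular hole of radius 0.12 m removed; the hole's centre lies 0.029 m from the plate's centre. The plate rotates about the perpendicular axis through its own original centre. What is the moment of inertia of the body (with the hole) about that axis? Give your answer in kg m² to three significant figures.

Unpierced body about its centre: I₀ = (1/12)M(a²+b²) = (1/12)(1.2)[(0.61)² + (0.35)²] = 0.04946 kg m².
The removed disk has mass m = M·πr²/(ab) = (1.2)·π(0.12)²/(0.61·0.35) = 0.25427 kg (same uniform areal density).
Its moment of inertia about the rotation axis (parallel-axis theorem): I_hole = (1/2)mr² + md² = (1/2)(0.25427)(0.12)² + (0.25427)(0.029)² = 0.0020446 kg m².
Treating the hole as negative mass, I = I₀ − I_hole = 0.04946 − 0.0020446 = 0.047415 kg m².

0.0474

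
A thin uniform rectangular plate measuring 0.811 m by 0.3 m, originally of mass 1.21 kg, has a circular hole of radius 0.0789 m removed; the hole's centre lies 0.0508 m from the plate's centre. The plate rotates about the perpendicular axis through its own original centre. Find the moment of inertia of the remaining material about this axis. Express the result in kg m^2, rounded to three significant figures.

0.0748

Unpierced body about its centre: I₀ = (1/12)M(a²+b²) = (1/12)(1.21)[(0.811)² + (0.3)²] = 0.075395 kg m^2.
The removed disk has mass m = M·πr²/(ab) = (1.21)·π(0.0789)²/(0.811·0.3) = 0.097263 kg (same uniform areal density).
Its moment of inertia about the rotation axis (parallel-axis theorem): I_hole = (1/2)mr² + md² = (1/2)(0.097263)(0.0789)² + (0.097263)(0.0508)² = 0.00055374 kg m^2.
Treating the hole as negative mass, I = I₀ − I_hole = 0.075395 − 0.00055374 = 0.074841 kg m^2.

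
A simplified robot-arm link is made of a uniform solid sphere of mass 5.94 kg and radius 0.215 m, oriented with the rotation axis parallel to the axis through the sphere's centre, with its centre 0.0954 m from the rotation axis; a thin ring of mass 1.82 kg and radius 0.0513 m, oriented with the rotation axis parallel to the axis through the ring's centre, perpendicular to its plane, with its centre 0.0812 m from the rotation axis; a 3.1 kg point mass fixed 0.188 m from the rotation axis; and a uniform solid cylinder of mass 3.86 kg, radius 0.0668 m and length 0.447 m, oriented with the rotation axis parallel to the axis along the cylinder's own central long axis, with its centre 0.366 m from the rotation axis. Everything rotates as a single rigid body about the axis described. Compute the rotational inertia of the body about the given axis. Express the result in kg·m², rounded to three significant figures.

Solid sphere: I_cm = (2/5)MR² = (2/5)(5.94)(0.215)² = 0.10983 kg·m²; centre at d = 0.0954 m, so the parallel axis theorem gives I = 0.10983 + (5.94)(0.0954)² = 0.16389 kg·m².
Thin ring: I_cm = MR² = (1.82)(0.0513)² = 0.0047897 kg·m²; centre at d = 0.0812 m, so the parallel axis theorem gives I = 0.0047897 + (1.82)(0.0812)² = 0.01679 kg·m².
Point mass: I_cm = 0; centre at d = 0.188 m, so the parallel axis theorem gives I = 0 + (3.1)(0.188)² = 0.10957 kg·m².
Solid cylinder: I_cm = (1/2)MR² = (1/2)(3.86)(0.0668)² = 0.0086121 kg·m²; centre at d = 0.366 m, so the parallel axis theorem gives I = 0.0086121 + (3.86)(0.366)² = 0.52568 kg·m².
Total I = 0.16389 + 0.01679 + 0.10957 + 0.52568 = 0.81593 kg·m².

0.816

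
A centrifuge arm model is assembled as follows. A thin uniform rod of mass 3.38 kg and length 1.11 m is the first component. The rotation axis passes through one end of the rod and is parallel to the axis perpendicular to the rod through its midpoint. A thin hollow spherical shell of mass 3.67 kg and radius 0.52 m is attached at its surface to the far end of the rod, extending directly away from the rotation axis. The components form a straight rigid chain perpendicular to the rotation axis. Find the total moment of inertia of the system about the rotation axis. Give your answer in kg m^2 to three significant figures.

11.8

Thin rod: I_cm = (1/12)ML² = (1/12)(3.38)(1.11)² = 0.34704 kg m^2; centre at d = 0.555 m, so I = I_cm + Md² gives I = 0.34704 + (3.38)(0.555)² = 1.3882 kg m^2.
Spherical shell: I_cm = (2/3)MR² = (2/3)(3.67)(0.52)² = 0.66158 kg m^2; centre at d = 0.555 + 0.555 + 0.52 = 1.63 m, so I = I_cm + Md² gives I = 0.66158 + (3.67)(1.63)² = 10.412 kg m^2.
Total I = 1.3882 + 10.412 = 11.801 kg m^2.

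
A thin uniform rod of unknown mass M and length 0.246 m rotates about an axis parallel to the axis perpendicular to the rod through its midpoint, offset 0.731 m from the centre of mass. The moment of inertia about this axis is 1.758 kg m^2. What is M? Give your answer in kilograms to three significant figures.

I = I_cm + Md² = (1/12)ML² + Md² = M·[0.0833333·(0.246)² + (0.731)²] = M·0.5394.
So M = 1.758 / 0.5394 = 3.2592 kg.

3.26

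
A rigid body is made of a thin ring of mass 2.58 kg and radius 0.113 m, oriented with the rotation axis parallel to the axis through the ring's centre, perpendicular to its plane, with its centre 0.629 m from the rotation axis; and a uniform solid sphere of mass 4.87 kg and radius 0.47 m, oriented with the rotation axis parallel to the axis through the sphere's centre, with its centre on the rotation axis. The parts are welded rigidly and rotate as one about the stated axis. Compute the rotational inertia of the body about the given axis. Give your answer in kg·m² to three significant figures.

Thin ring: I_cm = MR² = (2.58)(0.113)² = 0.032944 kg·m²; centre at d = 0.629 m, so the parallel axis theorem gives I = 0.032944 + (2.58)(0.629)² = 1.0537 kg·m².
Solid sphere: I_cm = (2/5)MR² = (2/5)(4.87)(0.47)² = 0.43031 kg·m²; axis through the centre, so I = 0.43031 kg·m².
Total I = 1.0537 + 0.43031 = 1.484 kg·m².

1.48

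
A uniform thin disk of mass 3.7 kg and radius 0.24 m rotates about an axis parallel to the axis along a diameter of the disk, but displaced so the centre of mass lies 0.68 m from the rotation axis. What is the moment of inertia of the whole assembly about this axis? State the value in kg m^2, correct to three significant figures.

I_cm = (1/4)MR² = (1/4)(3.7)(0.24)² = 0.05328 kg m^2; centre at d = 0.68 m, so I = I_cm + Md² gives I = 0.05328 + (3.7)(0.68)² = 1.7642 kg m^2.

1.76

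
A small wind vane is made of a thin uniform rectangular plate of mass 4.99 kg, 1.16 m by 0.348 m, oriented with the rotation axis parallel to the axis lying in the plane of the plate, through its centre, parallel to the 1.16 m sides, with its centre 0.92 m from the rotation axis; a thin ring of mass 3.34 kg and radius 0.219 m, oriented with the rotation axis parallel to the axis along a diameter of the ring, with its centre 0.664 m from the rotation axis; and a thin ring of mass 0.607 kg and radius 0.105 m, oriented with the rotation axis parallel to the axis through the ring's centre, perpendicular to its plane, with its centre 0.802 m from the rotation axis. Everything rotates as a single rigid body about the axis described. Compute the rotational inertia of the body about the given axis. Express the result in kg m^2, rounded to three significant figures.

6.22

Rectangular plate: I_cm = (1/12)Mb² = (1/12)(4.99)(0.348)² = 0.050359 kg m^2; centre at d = 0.92 m, so I = I_cm + Md² gives I = 0.050359 + (4.99)(0.92)² = 4.2739 kg m^2.
Thin ring: I_cm = (1/2)MR² = (1/2)(3.34)(0.219)² = 0.080095 kg m^2; centre at d = 0.664 m, so I = I_cm + Md² gives I = 0.080095 + (3.34)(0.664)² = 1.5527 kg m^2.
Thin ring: I_cm = MR² = (0.607)(0.105)² = 0.0066922 kg m^2; centre at d = 0.802 m, so I = I_cm + Md² gives I = 0.0066922 + (0.607)(0.802)² = 0.39712 kg m^2.
Total I = 4.2739 + 1.5527 + 0.39712 = 6.2237 kg m^2.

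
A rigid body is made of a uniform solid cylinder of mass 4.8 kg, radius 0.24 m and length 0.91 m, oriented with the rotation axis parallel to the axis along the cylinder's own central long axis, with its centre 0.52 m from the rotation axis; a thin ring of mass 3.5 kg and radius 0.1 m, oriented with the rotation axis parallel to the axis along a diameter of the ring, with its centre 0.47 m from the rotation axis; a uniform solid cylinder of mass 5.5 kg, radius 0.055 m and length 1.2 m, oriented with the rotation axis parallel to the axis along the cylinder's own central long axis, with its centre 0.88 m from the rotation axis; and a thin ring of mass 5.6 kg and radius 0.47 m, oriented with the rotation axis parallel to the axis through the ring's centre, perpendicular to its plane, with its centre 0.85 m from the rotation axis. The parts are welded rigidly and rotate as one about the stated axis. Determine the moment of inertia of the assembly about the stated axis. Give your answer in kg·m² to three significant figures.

Solid cylinder: I_cm = (1/2)MR² = (1/2)(4.8)(0.24)² = 0.13824 kg·m²; centre at d = 0.52 m, so the parallel axis theorem gives I = 0.13824 + (4.8)(0.52)² = 1.4362 kg·m².
Thin ring: I_cm = (1/2)MR² = (1/2)(3.5)(0.1)² = 0.0175 kg·m²; centre at d = 0.47 m, so the parallel axis theorem gives I = 0.0175 + (3.5)(0.47)² = 0.79065 kg·m².
Solid cylinder: I_cm = (1/2)MR² = (1/2)(5.5)(0.055)² = 0.0083187 kg·m²; centre at d = 0.88 m, so the parallel axis theorem gives I = 0.0083187 + (5.5)(0.88)² = 4.2675 kg·m².
Thin ring: I_cm = MR² = (5.6)(0.47)² = 1.237 kg·m²; centre at d = 0.85 m, so the parallel axis theorem gives I = 1.237 + (5.6)(0.85)² = 5.283 kg·m².
Total I = 1.4362 + 0.79065 + 4.2675 + 5.283 = 11.777 kg·m².

11.8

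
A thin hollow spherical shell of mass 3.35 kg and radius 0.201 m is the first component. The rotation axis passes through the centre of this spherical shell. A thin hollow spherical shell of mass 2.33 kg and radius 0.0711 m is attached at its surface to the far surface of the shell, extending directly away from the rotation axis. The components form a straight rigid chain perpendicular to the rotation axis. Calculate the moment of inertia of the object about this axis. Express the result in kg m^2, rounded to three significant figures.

0.271

Spherical shell: I_cm = (2/3)MR² = (2/3)(3.35)(0.201)² = 0.090229 kg m^2; axis through the centre, so I = 0.090229 kg m^2.
Spherical shell: I_cm = (2/3)MR² = (2/3)(2.33)(0.0711)² = 0.0078524 kg m^2; centre at d = 0.201 + 0.0711 = 0.2721 m, so the parallel axis theorem gives I = 0.0078524 + (2.33)(0.2721)² = 0.18036 kg m^2.
Total I = 0.090229 + 0.18036 = 0.27059 kg m^2.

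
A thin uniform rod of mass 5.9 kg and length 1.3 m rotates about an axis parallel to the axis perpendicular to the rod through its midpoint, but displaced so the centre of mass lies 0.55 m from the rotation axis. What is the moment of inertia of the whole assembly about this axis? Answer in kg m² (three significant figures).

I_cm = (1/12)ML² = (1/12)(5.9)(1.3)² = 0.83092 kg m²; centre at d = 0.55 m, so I = I_cm + Md² gives I = 0.83092 + (5.9)(0.55)² = 2.6157 kg m².

2.62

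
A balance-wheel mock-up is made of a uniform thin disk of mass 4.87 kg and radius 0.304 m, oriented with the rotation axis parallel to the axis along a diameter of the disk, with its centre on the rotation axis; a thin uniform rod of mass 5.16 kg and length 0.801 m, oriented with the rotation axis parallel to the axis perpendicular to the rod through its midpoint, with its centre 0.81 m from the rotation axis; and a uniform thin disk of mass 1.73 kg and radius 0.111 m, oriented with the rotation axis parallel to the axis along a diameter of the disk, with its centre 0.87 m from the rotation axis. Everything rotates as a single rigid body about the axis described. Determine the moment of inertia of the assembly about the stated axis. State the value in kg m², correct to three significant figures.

5.09

Thin disk: I_cm = (1/4)MR² = (1/4)(4.87)(0.304)² = 0.11252 kg m²; axis through the centre, so I = 0.11252 kg m².
Thin rod: I_cm = (1/12)ML² = (1/12)(5.16)(0.801)² = 0.27589 kg m²; centre at d = 0.81 m, so the parallel axis theorem gives I = 0.27589 + (5.16)(0.81)² = 3.6614 kg m².
Thin disk: I_cm = (1/4)MR² = (1/4)(1.73)(0.111)² = 0.0053288 kg m²; centre at d = 0.87 m, so the parallel axis theorem gives I = 0.0053288 + (1.73)(0.87)² = 1.3148 kg m².
Total I = 0.11252 + 3.6614 + 1.3148 = 5.0886 kg m².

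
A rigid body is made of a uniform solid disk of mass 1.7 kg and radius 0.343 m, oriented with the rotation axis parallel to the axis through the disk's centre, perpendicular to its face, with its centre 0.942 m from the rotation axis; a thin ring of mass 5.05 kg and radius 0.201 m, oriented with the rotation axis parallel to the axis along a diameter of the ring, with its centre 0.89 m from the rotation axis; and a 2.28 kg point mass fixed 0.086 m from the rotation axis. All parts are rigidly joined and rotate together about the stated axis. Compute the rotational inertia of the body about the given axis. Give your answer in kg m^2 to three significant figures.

5.73

Solid disk: I_cm = (1/2)MR² = (1/2)(1.7)(0.343)² = 0.1 kg m^2; centre at d = 0.942 m, so I = I_cm + Md² gives I = 0.1 + (1.7)(0.942)² = 1.6085 kg m^2.
Thin ring: I_cm = (1/2)MR² = (1/2)(5.05)(0.201)² = 0.10201 kg m^2; centre at d = 0.89 m, so I = I_cm + Md² gives I = 0.10201 + (5.05)(0.89)² = 4.1021 kg m^2.
Point mass: I_cm = 0; centre at d = 0.086 m, so I = I_cm + Md² gives I = 0 + (2.28)(0.086)² = 0.016863 kg m^2.
Total I = 1.6085 + 4.1021 + 0.016863 = 5.7275 kg m^2.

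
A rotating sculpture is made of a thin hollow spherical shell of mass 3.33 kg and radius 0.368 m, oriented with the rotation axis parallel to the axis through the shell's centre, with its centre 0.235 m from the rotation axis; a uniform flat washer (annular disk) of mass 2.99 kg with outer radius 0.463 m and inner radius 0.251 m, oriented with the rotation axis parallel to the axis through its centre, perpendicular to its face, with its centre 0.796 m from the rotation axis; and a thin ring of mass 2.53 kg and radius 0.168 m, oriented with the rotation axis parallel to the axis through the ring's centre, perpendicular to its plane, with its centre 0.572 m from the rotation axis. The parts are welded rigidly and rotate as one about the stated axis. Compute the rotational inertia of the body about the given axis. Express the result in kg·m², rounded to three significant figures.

3.69

Spherical shell: I_cm = (2/3)MR² = (2/3)(3.33)(0.368)² = 0.30064 kg·m²; centre at d = 0.235 m, so I = I_cm + Md² gives I = 0.30064 + (3.33)(0.235)² = 0.48454 kg·m².
Annular disk: I_cm = (1/2)M(R²+r²) = (1/2)(2.99)[(0.463)² + (0.251)²] = 0.41467 kg·m²; centre at d = 0.796 m, so I = I_cm + Md² gives I = 0.41467 + (2.99)(0.796)² = 2.3092 kg·m².
Thin ring: I_cm = MR² = (2.53)(0.168)² = 0.071407 kg·m²; centre at d = 0.572 m, so I = I_cm + Md² gives I = 0.071407 + (2.53)(0.572)² = 0.89918 kg·m².
Total I = 0.48454 + 2.3092 + 0.89918 = 3.6929 kg·m².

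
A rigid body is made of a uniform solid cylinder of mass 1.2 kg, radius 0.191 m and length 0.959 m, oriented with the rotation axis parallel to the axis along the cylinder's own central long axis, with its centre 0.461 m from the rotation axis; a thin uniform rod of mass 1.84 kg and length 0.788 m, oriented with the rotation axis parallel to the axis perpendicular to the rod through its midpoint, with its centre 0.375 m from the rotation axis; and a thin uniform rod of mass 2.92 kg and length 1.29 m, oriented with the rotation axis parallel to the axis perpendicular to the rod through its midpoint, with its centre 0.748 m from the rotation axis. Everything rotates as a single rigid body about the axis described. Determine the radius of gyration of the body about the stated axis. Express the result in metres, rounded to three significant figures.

0.669

Solid cylinder: I_cm = (1/2)MR² = (1/2)(1.2)(0.191)² = 0.021889 kg m^2; centre at d = 0.461 m, so I = I_cm + Md² gives I = 0.021889 + (1.2)(0.461)² = 0.27691 kg m^2.
Thin rod: I_cm = (1/12)ML² = (1/12)(1.84)(0.788)² = 0.095211 kg m^2; centre at d = 0.375 m, so I = I_cm + Md² gives I = 0.095211 + (1.84)(0.375)² = 0.35396 kg m^2.
Thin rod: I_cm = (1/12)ML² = (1/12)(2.92)(1.29)² = 0.40493 kg m^2; centre at d = 0.748 m, so I = I_cm + Md² gives I = 0.40493 + (2.92)(0.748)² = 2.0387 kg m^2.
Total I = 2.6696 kg m^2; total mass M = 5.96 kg.
k = √(I/M) = √(2.6696/5.96) = 0.66926 m.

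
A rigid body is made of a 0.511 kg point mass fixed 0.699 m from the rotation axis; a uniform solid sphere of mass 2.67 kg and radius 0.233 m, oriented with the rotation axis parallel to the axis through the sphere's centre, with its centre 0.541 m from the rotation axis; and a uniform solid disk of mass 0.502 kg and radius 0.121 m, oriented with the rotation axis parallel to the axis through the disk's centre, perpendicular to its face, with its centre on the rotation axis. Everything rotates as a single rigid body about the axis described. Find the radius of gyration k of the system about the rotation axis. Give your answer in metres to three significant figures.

0.545

Point mass: I_cm = 0; centre at d = 0.699 m, so the parallel axis theorem gives I = 0 + (0.511)(0.699)² = 0.24968 kg·m².
Solid sphere: I_cm = (2/5)MR² = (2/5)(2.67)(0.233)² = 0.057981 kg·m²; centre at d = 0.541 m, so the parallel axis theorem gives I = 0.057981 + (2.67)(0.541)² = 0.83944 kg·m².
Solid disk: I_cm = (1/2)MR² = (1/2)(0.502)(0.121)² = 0.0036749 kg·m²; axis through the centre, so I = 0.0036749 kg·m².
Total I = 1.0928 kg·m²; total mass M = 3.683 kg.
k = √(I/M) = √(1.0928/3.683) = 0.54471 m.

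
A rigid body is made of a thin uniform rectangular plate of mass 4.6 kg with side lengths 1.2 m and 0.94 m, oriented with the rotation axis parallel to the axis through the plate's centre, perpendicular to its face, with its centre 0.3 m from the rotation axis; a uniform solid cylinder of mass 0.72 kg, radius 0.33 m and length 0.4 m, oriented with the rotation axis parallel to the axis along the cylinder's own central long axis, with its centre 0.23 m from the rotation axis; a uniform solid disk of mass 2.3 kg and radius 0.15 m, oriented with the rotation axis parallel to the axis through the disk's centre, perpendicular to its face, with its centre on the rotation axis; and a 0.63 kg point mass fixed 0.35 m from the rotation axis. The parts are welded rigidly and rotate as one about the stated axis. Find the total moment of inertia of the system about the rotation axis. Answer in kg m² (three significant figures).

1.49

Rectangular plate: I_cm = (1/12)M(a²+b²) = (1/12)(4.6)[(1.2)² + (0.94)²] = 0.89071 kg m²; centre at d = 0.3 m, so the parallel axis theorem gives I = 0.89071 + (4.6)(0.3)² = 1.3047 kg m².
Solid cylinder: I_cm = (1/2)MR² = (1/2)(0.72)(0.33)² = 0.039204 kg m²; centre at d = 0.23 m, so the parallel axis theorem gives I = 0.039204 + (0.72)(0.23)² = 0.077292 kg m².
Solid disk: I_cm = (1/2)MR² = (1/2)(2.3)(0.15)² = 0.025875 kg m²; axis through the centre, so I = 0.025875 kg m².
Point mass: I_cm = 0; centre at d = 0.35 m, so the parallel axis theorem gives I = 0 + (0.63)(0.35)² = 0.077175 kg m².
Total I = 1.3047 + 0.077292 + 0.025875 + 0.077175 = 1.4851 kg m².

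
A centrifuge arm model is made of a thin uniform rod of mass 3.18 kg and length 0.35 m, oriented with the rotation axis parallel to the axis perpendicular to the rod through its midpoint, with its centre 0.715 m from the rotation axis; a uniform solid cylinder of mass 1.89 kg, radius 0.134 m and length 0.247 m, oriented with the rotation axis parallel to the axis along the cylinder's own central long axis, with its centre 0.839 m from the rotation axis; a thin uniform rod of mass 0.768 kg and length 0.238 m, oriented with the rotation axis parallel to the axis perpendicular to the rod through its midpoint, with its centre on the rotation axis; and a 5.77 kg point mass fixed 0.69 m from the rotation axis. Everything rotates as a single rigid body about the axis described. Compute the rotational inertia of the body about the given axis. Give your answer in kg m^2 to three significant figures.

5.76

Thin rod: I_cm = (1/12)ML² = (1/12)(3.18)(0.35)² = 0.032462 kg m^2; centre at d = 0.715 m, so the parallel axis theorem gives I = 0.032462 + (3.18)(0.715)² = 1.6582 kg m^2.
Solid cylinder: I_cm = (1/2)MR² = (1/2)(1.89)(0.134)² = 0.016968 kg m^2; centre at d = 0.839 m, so the parallel axis theorem gives I = 0.016968 + (1.89)(0.839)² = 1.3474 kg m^2.
Thin rod: I_cm = (1/12)ML² = (1/12)(0.768)(0.238)² = 0.0036252 kg m^2; axis through the centre, so I = 0.0036252 kg m^2.
Point mass: I_cm = 0; centre at d = 0.69 m, so the parallel axis theorem gives I = 0 + (5.77)(0.69)² = 2.7471 kg m^2.
Total I = 1.6582 + 1.3474 + 0.0036252 + 2.7471 = 5.7563 kg m^2.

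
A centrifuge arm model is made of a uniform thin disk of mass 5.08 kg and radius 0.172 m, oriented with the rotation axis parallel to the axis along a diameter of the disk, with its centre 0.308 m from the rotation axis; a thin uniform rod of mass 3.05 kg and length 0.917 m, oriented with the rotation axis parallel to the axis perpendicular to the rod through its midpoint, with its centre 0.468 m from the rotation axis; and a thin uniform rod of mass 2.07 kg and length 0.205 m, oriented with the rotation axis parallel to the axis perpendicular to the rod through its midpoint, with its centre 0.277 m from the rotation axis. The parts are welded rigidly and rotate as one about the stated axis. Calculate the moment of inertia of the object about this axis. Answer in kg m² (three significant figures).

Thin disk: I_cm = (1/4)MR² = (1/4)(5.08)(0.172)² = 0.037572 kg m²; centre at d = 0.308 m, so the parallel axis theorem gives I = 0.037572 + (5.08)(0.308)² = 0.51948 kg m².
Thin rod: I_cm = (1/12)ML² = (1/12)(3.05)(0.917)² = 0.21373 kg m²; centre at d = 0.468 m, so the parallel axis theorem gives I = 0.21373 + (3.05)(0.468)² = 0.88175 kg m².
Thin rod: I_cm = (1/12)ML² = (1/12)(2.07)(0.205)² = 0.0072493 kg m²; centre at d = 0.277 m, so the parallel axis theorem gives I = 0.0072493 + (2.07)(0.277)² = 0.16608 kg m².
Total I = 0.51948 + 0.88175 + 0.16608 = 1.5673 kg m².

1.57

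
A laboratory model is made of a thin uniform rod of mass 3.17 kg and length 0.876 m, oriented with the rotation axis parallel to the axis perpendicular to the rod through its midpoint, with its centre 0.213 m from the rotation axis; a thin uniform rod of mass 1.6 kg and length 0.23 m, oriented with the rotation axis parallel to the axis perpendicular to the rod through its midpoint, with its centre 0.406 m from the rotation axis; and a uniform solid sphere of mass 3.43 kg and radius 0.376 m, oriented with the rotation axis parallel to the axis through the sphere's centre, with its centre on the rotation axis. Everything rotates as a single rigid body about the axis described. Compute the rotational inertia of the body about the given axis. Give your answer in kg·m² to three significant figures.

Thin rod: I_cm = (1/12)ML² = (1/12)(3.17)(0.876)² = 0.20272 kg·m²; centre at d = 0.213 m, so I = I_cm + Md² gives I = 0.20272 + (3.17)(0.213)² = 0.34653 kg·m².
Thin rod: I_cm = (1/12)ML² = (1/12)(1.6)(0.23)² = 0.0070533 kg·m²; centre at d = 0.406 m, so I = I_cm + Md² gives I = 0.0070533 + (1.6)(0.406)² = 0.27079 kg·m².
Solid sphere: I_cm = (2/5)MR² = (2/5)(3.43)(0.376)² = 0.19397 kg·m²; axis through the centre, so I = 0.19397 kg·m².
Total I = 0.34653 + 0.27079 + 0.19397 = 0.81129 kg·m².

0.811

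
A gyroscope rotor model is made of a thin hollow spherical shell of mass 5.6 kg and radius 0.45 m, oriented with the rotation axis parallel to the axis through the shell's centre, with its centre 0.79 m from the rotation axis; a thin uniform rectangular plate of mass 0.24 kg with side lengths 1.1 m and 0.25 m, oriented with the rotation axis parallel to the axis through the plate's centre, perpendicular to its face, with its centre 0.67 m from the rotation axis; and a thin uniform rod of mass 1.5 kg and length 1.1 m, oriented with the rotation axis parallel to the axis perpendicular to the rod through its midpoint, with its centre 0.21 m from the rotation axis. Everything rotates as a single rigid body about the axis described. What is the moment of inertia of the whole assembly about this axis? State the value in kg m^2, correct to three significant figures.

Spherical shell: I_cm = (2/3)MR² = (2/3)(5.6)(0.45)² = 0.756 kg m^2; centre at d = 0.79 m, so the parallel axis theorem gives I = 0.756 + (5.6)(0.79)² = 4.251 kg m^2.
Rectangular plate: I_cm = (1/12)M(a²+b²) = (1/12)(0.24)[(1.1)² + (0.25)²] = 0.02545 kg m^2; centre at d = 0.67 m, so the parallel axis theorem gives I = 0.02545 + (0.24)(0.67)² = 0.13319 kg m^2.
Thin rod: I_cm = (1/12)ML² = (1/12)(1.5)(1.1)² = 0.15125 kg m^2; centre at d = 0.21 m, so the parallel axis theorem gives I = 0.15125 + (1.5)(0.21)² = 0.2174 kg m^2.
Total I = 4.251 + 0.13319 + 0.2174 = 4.6015 kg m^2.

4.60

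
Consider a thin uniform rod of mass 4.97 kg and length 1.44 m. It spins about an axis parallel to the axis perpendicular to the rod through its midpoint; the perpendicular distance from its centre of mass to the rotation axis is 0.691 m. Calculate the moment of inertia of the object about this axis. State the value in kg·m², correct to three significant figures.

3.23

I_cm = (1/12)ML² = (1/12)(4.97)(1.44)² = 0.85882 kg·m²; centre at d = 0.691 m, so the parallel axis theorem gives I = 0.85882 + (4.97)(0.691)² = 3.2319 kg·m².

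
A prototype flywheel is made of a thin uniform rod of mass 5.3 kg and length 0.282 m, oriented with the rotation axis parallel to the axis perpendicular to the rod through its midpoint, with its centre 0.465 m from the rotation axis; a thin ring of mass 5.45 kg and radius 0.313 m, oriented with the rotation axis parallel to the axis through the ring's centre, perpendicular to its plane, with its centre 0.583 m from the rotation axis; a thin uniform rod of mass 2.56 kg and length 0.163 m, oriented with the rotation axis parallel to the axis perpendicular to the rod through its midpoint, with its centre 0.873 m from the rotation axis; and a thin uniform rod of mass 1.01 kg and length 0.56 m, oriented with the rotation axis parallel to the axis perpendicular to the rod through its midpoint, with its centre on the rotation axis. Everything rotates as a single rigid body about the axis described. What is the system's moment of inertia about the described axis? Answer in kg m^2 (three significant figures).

Thin rod: I_cm = (1/12)ML² = (1/12)(5.3)(0.282)² = 0.035123 kg m^2; centre at d = 0.465 m, so the parallel axis theorem gives I = 0.035123 + (5.3)(0.465)² = 1.1811 kg m^2.
Thin ring: I_cm = MR² = (5.45)(0.313)² = 0.53393 kg m^2; centre at d = 0.583 m, so the parallel axis theorem gives I = 0.53393 + (5.45)(0.583)² = 2.3863 kg m^2.
Thin rod: I_cm = (1/12)ML² = (1/12)(2.56)(0.163)² = 0.0056681 kg m^2; centre at d = 0.873 m, so the parallel axis theorem gives I = 0.0056681 + (2.56)(0.873)² = 1.9567 kg m^2.
Thin rod: I_cm = (1/12)ML² = (1/12)(1.01)(0.56)² = 0.026395 kg m^2; axis through the centre, so I = 0.026395 kg m^2.
Total I = 1.1811 + 2.3863 + 1.9567 + 0.026395 = 5.5506 kg m^2.

5.55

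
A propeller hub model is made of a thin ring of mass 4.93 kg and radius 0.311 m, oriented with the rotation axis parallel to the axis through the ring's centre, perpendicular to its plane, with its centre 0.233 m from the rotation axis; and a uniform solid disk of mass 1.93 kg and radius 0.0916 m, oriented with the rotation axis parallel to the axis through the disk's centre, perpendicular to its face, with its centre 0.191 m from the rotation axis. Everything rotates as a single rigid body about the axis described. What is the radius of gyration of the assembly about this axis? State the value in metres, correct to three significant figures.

Thin ring: I_cm = MR² = (4.93)(0.311)² = 0.47683 kg m^2; centre at d = 0.233 m, so the parallel axis theorem gives I = 0.47683 + (4.93)(0.233)² = 0.74448 kg m^2.
Solid disk: I_cm = (1/2)MR² = (1/2)(1.93)(0.0916)² = 0.0080969 kg m^2; centre at d = 0.191 m, so the parallel axis theorem gives I = 0.0080969 + (1.93)(0.191)² = 0.078505 kg m^2.
Total I = 0.82298 kg m^2; total mass M = 6.86 kg.
k = √(I/M) = √(0.82298/6.86) = 0.34636 m.

0.346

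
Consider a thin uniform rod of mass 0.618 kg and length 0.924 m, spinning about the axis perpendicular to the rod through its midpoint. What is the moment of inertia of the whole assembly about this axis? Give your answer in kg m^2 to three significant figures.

I_cm = (1/12)ML² = (1/12)(0.618)(0.924)² = 0.043969 kg m^2; axis through the centre, so I = 0.043969 kg m^2.

0.0440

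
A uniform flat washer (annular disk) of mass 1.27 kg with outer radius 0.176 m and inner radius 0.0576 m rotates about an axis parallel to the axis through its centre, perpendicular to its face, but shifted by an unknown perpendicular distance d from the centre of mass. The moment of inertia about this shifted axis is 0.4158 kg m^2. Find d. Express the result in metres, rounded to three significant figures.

About the centre-of-mass axis, I_cm = (1/2)M(R²+r²) = (1/2)(1.27)[(0.176)² + (0.0576)²] = 0.021777 kg m^2.
Parallel axis theorem: I = I_cm + Md², so Md² = 0.4158 − 0.021777 = 0.39402 kg m^2.
d = √(0.39402 / 1.27) = 0.55701 m.

0.557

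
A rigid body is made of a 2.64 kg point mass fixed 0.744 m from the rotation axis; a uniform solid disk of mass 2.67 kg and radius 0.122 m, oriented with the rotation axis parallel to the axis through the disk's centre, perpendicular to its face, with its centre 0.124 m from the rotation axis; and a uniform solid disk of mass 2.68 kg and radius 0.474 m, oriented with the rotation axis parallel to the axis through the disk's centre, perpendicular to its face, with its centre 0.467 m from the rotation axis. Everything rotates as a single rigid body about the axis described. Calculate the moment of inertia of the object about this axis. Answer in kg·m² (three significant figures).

2.41

Point mass: I_cm = 0; centre at d = 0.744 m, so the parallel axis theorem gives I = 0 + (2.64)(0.744)² = 1.4613 kg·m².
Solid disk: I_cm = (1/2)MR² = (1/2)(2.67)(0.122)² = 0.01987 kg·m²; centre at d = 0.124 m, so the parallel axis theorem gives I = 0.01987 + (2.67)(0.124)² = 0.060924 kg·m².
Solid disk: I_cm = (1/2)MR² = (1/2)(2.68)(0.474)² = 0.30107 kg·m²; centre at d = 0.467 m, so the parallel axis theorem gives I = 0.30107 + (2.68)(0.467)² = 0.88554 kg·m².
Total I = 1.4613 + 0.060924 + 0.88554 = 2.4078 kg·m².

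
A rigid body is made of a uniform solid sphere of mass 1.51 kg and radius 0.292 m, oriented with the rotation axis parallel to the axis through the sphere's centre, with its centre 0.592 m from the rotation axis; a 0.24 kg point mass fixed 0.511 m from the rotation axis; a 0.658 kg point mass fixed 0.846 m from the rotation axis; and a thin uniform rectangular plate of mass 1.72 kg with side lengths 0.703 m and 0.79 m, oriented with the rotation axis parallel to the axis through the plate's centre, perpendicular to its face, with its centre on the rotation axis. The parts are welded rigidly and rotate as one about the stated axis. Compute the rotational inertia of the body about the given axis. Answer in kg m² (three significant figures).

1.27

Solid sphere: I_cm = (2/5)MR² = (2/5)(1.51)(0.292)² = 0.051499 kg m²; centre at d = 0.592 m, so the parallel axis theorem gives I = 0.051499 + (1.51)(0.592)² = 0.5807 kg m².
Point mass: I_cm = 0; centre at d = 0.511 m, so the parallel axis theorem gives I = 0 + (0.24)(0.511)² = 0.062669 kg m².
Point mass: I_cm = 0; centre at d = 0.846 m, so the parallel axis theorem gives I = 0 + (0.658)(0.846)² = 0.47094 kg m².
Rectangular plate: I_cm = (1/12)M(a²+b²) = (1/12)(1.72)[(0.703)² + (0.79)²] = 0.16029 kg m²; axis through the centre, so I = 0.16029 kg m².
Total I = 0.5807 + 0.062669 + 0.47094 + 0.16029 = 1.2746 kg m².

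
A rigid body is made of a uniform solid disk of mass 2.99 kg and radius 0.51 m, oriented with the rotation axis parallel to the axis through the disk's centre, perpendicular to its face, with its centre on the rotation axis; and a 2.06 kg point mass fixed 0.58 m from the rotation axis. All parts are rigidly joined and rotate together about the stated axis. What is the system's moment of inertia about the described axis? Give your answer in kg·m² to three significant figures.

Solid disk: I_cm = (1/2)MR² = (1/2)(2.99)(0.51)² = 0.38885 kg·m²; axis through the centre, so I = 0.38885 kg·m².
Point mass: I_cm = 0; centre at d = 0.58 m, so the parallel axis theorem gives I = 0 + (2.06)(0.58)² = 0.69298 kg·m².
Total I = 0.38885 + 0.69298 = 1.0818 kg·m².

1.08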